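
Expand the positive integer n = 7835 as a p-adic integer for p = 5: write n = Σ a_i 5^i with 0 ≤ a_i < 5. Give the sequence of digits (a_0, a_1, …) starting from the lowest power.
(a_0, a_1, …) = (0, 2, 3, 2, 2, 2)

Repeated division by 5 gives the digits low-to-high: 7835 = 2·5^1 + 3·5^2 + 2·5^3 + 2·5^4 + 2·5^5. Digit sequence: (0, 2, 3, 2, 2, 2).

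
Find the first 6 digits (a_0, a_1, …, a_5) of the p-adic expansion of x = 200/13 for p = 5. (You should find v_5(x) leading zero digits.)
(a_0, …, a_5) = (0, 0, 1, 3, 4, 1)

v_5(200/13) = 2, so a_0 = ... = a_1 = 0. Factor out: x = 5^2 · u with u = 8/13 a unit in ℤ_5. Expand u iteratively via a_{v+i} = u_i mod 5, u_{i+1} = (u_i − a_{v+i})/5:
  u_0 = 8/13;  a_2 = 1;  u_1 = (u_0 − 1)/5 = -1/13
  u_1 = -1/13;  a_3 = 3;  u_2 = (u_1 − 3)/5 = -8/13
  u_2 = -8/13;  a_4 = 4;  u_3 = (u_2 − 4)/5 = -12/13
  u_3 = -12/13;  a_5 = 1;  u_4 = (u_3 − 1)/5 = -5/13
Digits: (0, 0, 1, 3, 4, 1).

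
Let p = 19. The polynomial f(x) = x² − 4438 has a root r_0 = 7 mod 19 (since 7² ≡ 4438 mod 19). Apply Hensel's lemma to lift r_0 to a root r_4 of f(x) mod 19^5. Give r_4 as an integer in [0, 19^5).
r_4 = 1844128 (mod 2476099)

Hensel's recurrence: r_{i+1} = r_i − f(r_i)·(f′(r_i))^{-1} mod 19^{i+2}, with f′(x) = 2x. Iterate:
  r_0 = 7 (mod 19)
  r_1 = 140 (mod 361)
  r_2 = 5916 (mod 6859)
  r_3 = 19634 (mod 130321)
  r_4 = 1844128 (mod 2476099)
Final: r_4 = 1844128, and one checks f(r_4) ≡ 0 mod 19^5.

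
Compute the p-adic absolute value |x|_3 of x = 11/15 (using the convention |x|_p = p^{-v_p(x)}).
|11/15|_3 = 3

Step 1 — compute v_3(x) by factoring powers of 3 out of the numerator and denominator: v_3(11/15) = -1. Step 2 — apply |x|_p = p^{-v_p(x)} = 3^{1} = 3.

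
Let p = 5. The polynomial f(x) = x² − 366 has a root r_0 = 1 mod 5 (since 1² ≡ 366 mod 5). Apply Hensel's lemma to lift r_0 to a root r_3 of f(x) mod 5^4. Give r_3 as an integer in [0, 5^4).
r_3 = 421 (mod 625)

Hensel's recurrence: r_{i+1} = r_i − f(r_i)·(f′(r_i))^{-1} mod 5^{i+2}, with f′(x) = 2x. Iterate:
  r_0 = 1 (mod 5)
  r_1 = 21 (mod 25)
  r_2 = 46 (mod 125)
  r_3 = 421 (mod 625)
Final: r_3 = 421, and one checks f(r_3) ≡ 0 mod 5^4.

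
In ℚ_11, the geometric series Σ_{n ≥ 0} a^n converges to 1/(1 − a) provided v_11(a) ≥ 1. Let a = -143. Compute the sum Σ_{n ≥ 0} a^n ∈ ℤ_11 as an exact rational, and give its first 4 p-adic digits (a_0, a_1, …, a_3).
Σ a^n = 1/(1 − a) = 1/144;  first 4 digits = (1, 9, 2, 7)

v_11(a) = 1 ≥ 1, so the series converges in ℤ_11 to 1/(1 − a) = 1/(1 − (-143)) = 1/144. Expand this rational in ℤ_11: compute digits iteratively via d_i = x_i mod 11, x_{i+1} = (x_i − d_i)/11. The first 4 digits are (1, 9, 2, 7).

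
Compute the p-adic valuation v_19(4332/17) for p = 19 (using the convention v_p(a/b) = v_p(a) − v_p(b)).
v_19(4332/17) = 2

Factor powers of 19 from the numerator and denominator of the reduced fraction: 4332 = 19^2 · 12 and 17 = 19^0 · 17. Apply v_p(a/b) = v_p(a) − v_p(b): v_19(4332/17) = 2 − 0 = 2.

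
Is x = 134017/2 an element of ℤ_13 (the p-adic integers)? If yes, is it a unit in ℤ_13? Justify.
x ∈ ℤ_13 but not a unit; v_13(x) = 3 > 0

ℤ_13 = {x ∈ ℚ_13 : v_13(x) ≥ 0} and ℤ_13^× = {x ∈ ℤ_13 : v_13(x) = 0}. Here v_13(134017/2) = v_13(num) − v_13(den) = 3; compare against these criteria.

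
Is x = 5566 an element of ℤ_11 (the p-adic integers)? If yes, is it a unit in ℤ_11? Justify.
x ∈ ℤ_11 but not a unit; v_11(x) = 2 > 0

ℤ_11 = {x ∈ ℚ_11 : v_11(x) ≥ 0} and ℤ_11^× = {x ∈ ℤ_11 : v_11(x) = 0}. Here v_11(5566) = v_11(num) − v_11(den) = 2; compare against these criteria.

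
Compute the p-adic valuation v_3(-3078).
v_3(-3078) = 4

v_3(n) is the largest exponent k such that 3^k divides n. Factor out: -3078 = -3^4 · 38. (Sign doesn't affect v_p.) So v_3(-3078) = 4.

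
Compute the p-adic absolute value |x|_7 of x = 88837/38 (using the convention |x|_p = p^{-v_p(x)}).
|88837/38|_7 = 1/2401

Step 1 — compute v_7(x) by factoring powers of 7 out of the numerator and denominator: v_7(88837/38) = 4. Step 2 — apply |x|_p = p^{-v_p(x)} = 7^{-4} = 1/2401.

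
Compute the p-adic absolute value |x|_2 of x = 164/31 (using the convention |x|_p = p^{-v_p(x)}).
|164/31|_2 = 1/4

Step 1 — compute v_2(x) by factoring powers of 2 out of the numerator and denominator: v_2(164/31) = 2. Step 2 — apply |x|_p = p^{-v_p(x)} = 2^{-2} = 1/4.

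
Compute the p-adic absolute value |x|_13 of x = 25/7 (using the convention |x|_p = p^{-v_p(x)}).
|25/7|_13 = 1

Step 1 — compute v_13(x) by factoring powers of 13 out of the numerator and denominator: v_13(25/7) = 0. Step 2 — apply |x|_p = p^{-v_p(x)} = 13^{0} = 1.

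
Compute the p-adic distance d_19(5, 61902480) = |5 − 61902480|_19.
d_19(5, 61902480) = 1/2476099

Step 1 — x − y = 5 − 61902480 = -61902475. Step 2 — v_19(-61902475) = 5 (factor: -61902475 = −(19^5 · 25); the sign does not affect v_p). Step 3 — |x − y|_19 = 19^{-5} = 1/2476099.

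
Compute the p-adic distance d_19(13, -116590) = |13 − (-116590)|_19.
d_19(13, -116590) = 1/6859

Step 1 — x − y = 13 − (-116590) = 116603. Step 2 — v_19(116603) = 3 (factor: 116603 = (19^3 · 17); the sign does not affect v_p). Step 3 — |x − y|_19 = 19^{-3} = 1/6859.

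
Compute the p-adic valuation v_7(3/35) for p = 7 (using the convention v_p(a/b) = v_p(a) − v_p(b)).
v_7(3/35) = -1

Factor powers of 7 from the numerator and denominator of the reduced fraction: 3 = 7^0 · 3 and 35 = 7^1 · 5. Apply v_p(a/b) = v_p(a) − v_p(b): v_7(3/35) = 0 − 1 = -1.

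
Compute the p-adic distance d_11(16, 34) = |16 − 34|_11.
d_11(16, 34) = 1

Step 1 — x − y = 16 − 34 = -18. Step 2 — v_11(-18) = 0 (factor: -18 = −(11^0 · 18); the sign does not affect v_p). Step 3 — |x − y|_11 = 11^{0} = 1.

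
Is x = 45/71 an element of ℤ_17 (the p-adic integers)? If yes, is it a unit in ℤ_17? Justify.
x ∈ ℤ_17^× (unit); v_17(x) = 0

ℤ_17 = {x ∈ ℚ_17 : v_17(x) ≥ 0} and ℤ_17^× = {x ∈ ℤ_17 : v_17(x) = 0}. Here v_17(45/71) = v_17(num) − v_17(den) = 0; compare against these criteria.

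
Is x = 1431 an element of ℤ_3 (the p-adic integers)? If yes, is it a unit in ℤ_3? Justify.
x ∈ ℤ_3 but not a unit; v_3(x) = 3 > 0

ℤ_3 = {x ∈ ℚ_3 : v_3(x) ≥ 0} and ℤ_3^× = {x ∈ ℤ_3 : v_3(x) = 0}. Here v_3(1431) = v_3(num) − v_3(den) = 3; compare against these criteria.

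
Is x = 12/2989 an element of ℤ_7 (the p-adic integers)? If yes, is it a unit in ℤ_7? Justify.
x ∉ ℤ_7 (v_7(x) = -2 < 0)

ℤ_7 = {x ∈ ℚ_7 : v_7(x) ≥ 0} and ℤ_7^× = {x ∈ ℤ_7 : v_7(x) = 0}. Here v_7(12/2989) = v_7(num) − v_7(den) = -2; compare against these criteria.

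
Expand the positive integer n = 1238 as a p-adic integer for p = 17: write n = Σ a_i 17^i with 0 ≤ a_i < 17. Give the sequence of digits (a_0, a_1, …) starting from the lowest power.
(a_0, a_1, …) = (14, 4, 4)

Repeated division by 17 gives the digits low-to-high: 1238 = 14 + 4·17^1 + 4·17^2. Digit sequence: (14, 4, 4).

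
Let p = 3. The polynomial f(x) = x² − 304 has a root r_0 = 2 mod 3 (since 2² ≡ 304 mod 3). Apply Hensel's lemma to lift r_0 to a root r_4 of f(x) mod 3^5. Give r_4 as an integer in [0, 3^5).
r_4 = 122 (mod 243)

Hensel's recurrence: r_{i+1} = r_i − f(r_i)·(f′(r_i))^{-1} mod 3^{i+2}, with f′(x) = 2x. Iterate:
  r_0 = 2 (mod 3)
  r_1 = 5 (mod 9)
  r_2 = 14 (mod 27)
  r_3 = 41 (mod 81)
  r_4 = 122 (mod 243)
Final: r_4 = 122, and one checks f(r_4) ≡ 0 mod 3^5.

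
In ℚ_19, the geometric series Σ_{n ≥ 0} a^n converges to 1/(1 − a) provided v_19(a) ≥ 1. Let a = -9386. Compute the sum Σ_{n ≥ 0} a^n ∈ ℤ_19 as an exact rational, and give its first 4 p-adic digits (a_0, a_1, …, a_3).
Σ a^n = 1/(1 − a) = 1/9387;  first 4 digits = (1, 0, 12, 17)

v_19(a) = 2 ≥ 1, so the series converges in ℤ_19 to 1/(1 − a) = 1/(1 − (-9386)) = 1/9387. Expand this rational in ℤ_19: compute digits iteratively via d_i = x_i mod 19, x_{i+1} = (x_i − d_i)/19. The first 4 digits are (1, 0, 12, 17).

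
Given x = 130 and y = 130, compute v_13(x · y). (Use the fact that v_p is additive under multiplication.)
v_13(16900) = 2

v_p(x) = 1 (factor: 130 = 13^1 · 10); v_p(y) = 1 (factor: 130 = 13^1 · 10). Additivity: v_p(xy) = v_p(x) + v_p(y) = 1 + 1 = 2. (Direct check: xy = 16900 = 13^2 · (100).)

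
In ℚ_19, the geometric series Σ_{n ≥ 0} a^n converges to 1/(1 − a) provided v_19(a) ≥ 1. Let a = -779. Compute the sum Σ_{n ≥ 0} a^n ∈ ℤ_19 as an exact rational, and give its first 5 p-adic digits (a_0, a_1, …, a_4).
Σ a^n = 1/(1 − a) = 1/780;  first 5 digits = (1, 16, 6, 4, 11)

v_19(a) = 1 ≥ 1, so the series converges in ℤ_19 to 1/(1 − a) = 1/(1 − (-779)) = 1/780. Expand this rational in ℤ_19: compute digits iteratively via d_i = x_i mod 19, x_{i+1} = (x_i − d_i)/19. The first 5 digits are (1, 16, 6, 4, 11).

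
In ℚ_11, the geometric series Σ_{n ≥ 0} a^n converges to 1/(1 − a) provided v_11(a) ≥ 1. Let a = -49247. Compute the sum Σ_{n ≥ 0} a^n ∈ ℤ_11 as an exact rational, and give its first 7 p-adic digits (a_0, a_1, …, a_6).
Σ a^n = 1/(1 − a) = 1/49248;  first 7 digits = (1, 0, 0, 7, 7, 10, 4)

v_11(a) = 3 ≥ 1, so the series converges in ℤ_11 to 1/(1 − a) = 1/(1 − (-49247)) = 1/49248. Expand this rational in ℤ_11: compute digits iteratively via d_i = x_i mod 11, x_{i+1} = (x_i − d_i)/11. The first 7 digits are (1, 0, 0, 7, 7, 10, 4).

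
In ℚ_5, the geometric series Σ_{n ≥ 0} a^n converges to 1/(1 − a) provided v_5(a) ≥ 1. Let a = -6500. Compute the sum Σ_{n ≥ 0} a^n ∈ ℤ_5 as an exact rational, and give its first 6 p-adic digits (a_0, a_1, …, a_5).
Σ a^n = 1/(1 − a) = 1/6501;  first 6 digits = (1, 0, 0, 3, 4, 2)

v_5(a) = 3 ≥ 1, so the series converges in ℤ_5 to 1/(1 − a) = 1/(1 − (-6500)) = 1/6501. Expand this rational in ℤ_5: compute digits iteratively via d_i = x_i mod 5, x_{i+1} = (x_i − d_i)/5. The first 6 digits are (1, 0, 0, 3, 4, 2).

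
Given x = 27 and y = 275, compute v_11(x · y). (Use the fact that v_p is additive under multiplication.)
v_11(7425) = 1

v_p(x) = 0 (factor: 27 = 11^0 · 27); v_p(y) = 1 (factor: 275 = 11^1 · 25). Additivity: v_p(xy) = v_p(x) + v_p(y) = 0 + 1 = 1. (Direct check: xy = 7425 = 11^1 · (675).)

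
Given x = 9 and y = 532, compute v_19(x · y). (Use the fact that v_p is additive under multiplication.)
v_19(4788) = 1

v_p(x) = 0 (factor: 9 = 19^0 · 9); v_p(y) = 1 (factor: 532 = 19^1 · 28). Additivity: v_p(xy) = v_p(x) + v_p(y) = 0 + 1 = 1. (Direct check: xy = 4788 = 19^1 · (252).)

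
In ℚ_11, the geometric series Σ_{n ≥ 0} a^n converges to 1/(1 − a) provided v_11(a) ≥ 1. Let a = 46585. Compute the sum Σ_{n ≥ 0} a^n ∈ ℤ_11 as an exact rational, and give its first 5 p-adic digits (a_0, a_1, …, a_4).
Σ a^n = 1/(1 − a) = -1/46584;  first 5 digits = (1, 0, 0, 2, 3)

v_11(a) = 3 ≥ 1, so the series converges in ℤ_11 to 1/(1 − a) = 1/(1 − 46585) = -1/46584. Expand this rational in ℤ_11: compute digits iteratively via d_i = x_i mod 11, x_{i+1} = (x_i − d_i)/11. The first 5 digits are (1, 0, 0, 2, 3).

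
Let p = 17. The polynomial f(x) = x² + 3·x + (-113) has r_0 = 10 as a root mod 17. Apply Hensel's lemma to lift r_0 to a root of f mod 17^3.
r_2 = 537 (mod 4913)

Hensel: r_{i+1} = r_i − f(r_i)·(f′(r_i))^{-1} mod 17^{i+2}, f′(x) = 2x + 3. Iterate:
  r_0 = 10 (mod 17)
  r_1 = 248 (mod 289)
  r_2 = 537 (mod 4913)
Final: r = 537 satisfies f(r) ≡ 0 mod 17^3.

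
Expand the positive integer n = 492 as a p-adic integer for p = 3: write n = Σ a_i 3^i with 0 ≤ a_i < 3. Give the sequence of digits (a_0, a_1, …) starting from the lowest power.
(a_0, a_1, …) = (0, 2, 0, 0, 0, 2)

Repeated division by 3 gives the digits low-to-high: 492 = 2·3^1 + 2·3^5. Digit sequence: (0, 2, 0, 0, 0, 2).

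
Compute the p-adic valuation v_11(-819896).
v_11(-819896) = 4

v_11(n) is the largest exponent k such that 11^k divides n. Factor out: -819896 = -11^4 · 56. (Sign doesn't affect v_p.) So v_11(-819896) = 4.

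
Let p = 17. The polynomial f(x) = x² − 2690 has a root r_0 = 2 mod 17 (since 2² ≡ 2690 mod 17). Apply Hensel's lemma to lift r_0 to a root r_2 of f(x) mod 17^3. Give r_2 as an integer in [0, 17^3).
r_2 = 3708 (mod 4913)

Hensel's recurrence: r_{i+1} = r_i − f(r_i)·(f′(r_i))^{-1} mod 17^{i+2}, with f′(x) = 2x. Iterate:
  r_0 = 2 (mod 17)
  r_1 = 240 (mod 289)
  r_2 = 3708 (mod 4913)
Final: r_2 = 3708, and one checks f(r_2) ≡ 0 mod 17^3.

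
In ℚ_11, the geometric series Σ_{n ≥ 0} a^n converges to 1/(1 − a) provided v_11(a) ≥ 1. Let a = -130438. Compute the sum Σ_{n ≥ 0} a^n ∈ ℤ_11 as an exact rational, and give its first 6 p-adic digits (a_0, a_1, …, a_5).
Σ a^n = 1/(1 − a) = 1/130439;  first 6 digits = (1, 0, 0, 1, 2, 10)

v_11(a) = 3 ≥ 1, so the series converges in ℤ_11 to 1/(1 − a) = 1/(1 − (-130438)) = 1/130439. Expand this rational in ℤ_11: compute digits iteratively via d_i = x_i mod 11, x_{i+1} = (x_i − d_i)/11. The first 6 digits are (1, 0, 0, 1, 2, 10).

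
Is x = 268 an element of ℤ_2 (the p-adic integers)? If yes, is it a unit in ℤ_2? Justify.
x ∈ ℤ_2 but not a unit; v_2(x) = 2 > 0

ℤ_2 = {x ∈ ℚ_2 : v_2(x) ≥ 0} and ℤ_2^× = {x ∈ ℤ_2 : v_2(x) = 0}. Here v_2(268) = v_2(num) − v_2(den) = 2; compare against these criteria.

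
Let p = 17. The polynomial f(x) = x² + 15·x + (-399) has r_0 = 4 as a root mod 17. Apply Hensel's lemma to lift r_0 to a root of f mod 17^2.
r_1 = 106 (mod 289)

Hensel: r_{i+1} = r_i − f(r_i)·(f′(r_i))^{-1} mod 17^{i+2}, f′(x) = 2x + 15. Iterate:
  r_0 = 4 (mod 17)
  r_1 = 106 (mod 289)
Final: r = 106 satisfies f(r) ≡ 0 mod 17^2.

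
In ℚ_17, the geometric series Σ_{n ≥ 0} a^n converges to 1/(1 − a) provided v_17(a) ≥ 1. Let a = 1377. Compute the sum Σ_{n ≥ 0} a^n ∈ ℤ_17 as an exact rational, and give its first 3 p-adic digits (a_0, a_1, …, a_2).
Σ a^n = 1/(1 − a) = -1/1376;  first 3 digits = (1, 13, 3)

v_17(a) = 1 ≥ 1, so the series converges in ℤ_17 to 1/(1 − a) = 1/(1 − 1377) = -1/1376. Expand this rational in ℤ_17: compute digits iteratively via d_i = x_i mod 17, x_{i+1} = (x_i − d_i)/17. The first 3 digits are (1, 13, 3).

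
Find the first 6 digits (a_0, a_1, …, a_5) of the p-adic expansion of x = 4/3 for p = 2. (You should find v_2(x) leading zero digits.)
(a_0, …, a_5) = (0, 0, 1, 1, 0, 1)

v_2(4/3) = 2, so a_0 = ... = a_1 = 0. Factor out: x = 2^2 · u with u = 1/3 a unit in ℤ_2. Expand u iteratively via a_{v+i} = u_i mod 2, u_{i+1} = (u_i − a_{v+i})/2:
  u_0 = 1/3;  a_2 = 1;  u_1 = (u_0 − 1)/2 = -1/3
  u_1 = -1/3;  a_3 = 1;  u_2 = (u_1 − 1)/2 = -2/3
  u_2 = -2/3;  a_4 = 0;  u_3 = (u_2 − 0)/2 = -1/3
  u_3 = -1/3;  a_5 = 1;  u_4 = (u_3 − 1)/2 = -2/3
Digits: (0, 0, 1, 1, 0, 1).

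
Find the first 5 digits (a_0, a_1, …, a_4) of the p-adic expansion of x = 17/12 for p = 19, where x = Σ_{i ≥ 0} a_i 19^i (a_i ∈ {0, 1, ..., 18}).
(a_0, …, a_4) = (3, 11, 1, 11, 1)

v_19(17/12) = 0 (numerator and denominator both coprime to 19), so x ∈ ℤ_19^×. Compute digits iteratively via a_i = x_i mod 19, x_{i+1} = (x_i − a_i)/19, with x_0 = x:
  x_0 = 17/12;  a_0 = 3;  x_1 = (x_0 − 3)/19 = -1/12
  x_1 = -1/12;  a_1 = 11;  x_2 = (x_1 − 11)/19 = -7/12
  x_2 = -7/12;  a_2 = 1;  x_3 = (x_2 − 1)/19 = -1/12
  x_3 = -1/12;  a_3 = 11;  x_4 = (x_3 − 11)/19 = -7/12
  x_4 = -7/12;  a_4 = 1;  x_5 = (x_4 − 1)/19 = -1/12
Digits: (3, 11, 1, 11, 1).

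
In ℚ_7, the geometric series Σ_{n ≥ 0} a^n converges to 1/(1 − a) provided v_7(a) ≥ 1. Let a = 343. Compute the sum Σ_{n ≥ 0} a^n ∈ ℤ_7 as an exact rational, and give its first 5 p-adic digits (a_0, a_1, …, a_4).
Σ a^n = 1/(1 − a) = -1/342;  first 5 digits = (1, 0, 0, 1, 0)

v_7(a) = 3 ≥ 1, so the series converges in ℤ_7 to 1/(1 − a) = 1/(1 − 343) = -1/342. Expand this rational in ℤ_7: compute digits iteratively via d_i = x_i mod 7, x_{i+1} = (x_i − d_i)/7. The first 5 digits are (1, 0, 0, 1, 0).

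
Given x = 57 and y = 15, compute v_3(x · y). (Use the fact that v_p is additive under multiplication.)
v_3(855) = 2

v_p(x) = 1 (factor: 57 = 3^1 · 19); v_p(y) = 1 (factor: 15 = 3^1 · 5). Additivity: v_p(xy) = v_p(x) + v_p(y) = 1 + 1 = 2. (Direct check: xy = 855 = 3^2 · (95).)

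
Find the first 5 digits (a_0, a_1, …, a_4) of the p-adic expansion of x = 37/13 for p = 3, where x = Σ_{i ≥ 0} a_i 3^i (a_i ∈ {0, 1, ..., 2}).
(a_0, …, a_4) = (1, 2, 0, 1, 1)

v_3(37/13) = 0 (numerator and denominator both coprime to 3), so x ∈ ℤ_3^×. Compute digits iteratively via a_i = x_i mod 3, x_{i+1} = (x_i − a_i)/3, with x_0 = x:
  x_0 = 37/13;  a_0 = 1;  x_1 = (x_0 − 1)/3 = 8/13
  x_1 = 8/13;  a_1 = 2;  x_2 = (x_1 − 2)/3 = -6/13
  x_2 = -6/13;  a_2 = 0;  x_3 = (x_2 − 0)/3 = -2/13
  x_3 = -2/13;  a_3 = 1;  x_4 = (x_3 − 1)/3 = -5/13
  x_4 = -5/13;  a_4 = 1;  x_5 = (x_4 − 1)/3 = -6/13
Digits: (1, 2, 0, 1, 1).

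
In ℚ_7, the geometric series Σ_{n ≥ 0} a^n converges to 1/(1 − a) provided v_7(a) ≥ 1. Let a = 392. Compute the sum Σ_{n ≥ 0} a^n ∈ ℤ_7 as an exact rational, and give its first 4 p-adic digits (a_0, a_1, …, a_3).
Σ a^n = 1/(1 − a) = -1/391;  first 4 digits = (1, 0, 1, 1)

v_7(a) = 2 ≥ 1, so the series converges in ℤ_7 to 1/(1 − a) = 1/(1 − 392) = -1/391. Expand this rational in ℤ_7: compute digits iteratively via d_i = x_i mod 7, x_{i+1} = (x_i − d_i)/7. The first 4 digits are (1, 0, 1, 1).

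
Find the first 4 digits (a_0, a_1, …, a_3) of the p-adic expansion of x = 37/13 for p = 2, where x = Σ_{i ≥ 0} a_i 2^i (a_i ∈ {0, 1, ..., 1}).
(a_0, …, a_3) = (1, 0, 0, 1)

v_2(37/13) = 0 (numerator and denominator both coprime to 2), so x ∈ ℤ_2^×. Compute digits iteratively via a_i = x_i mod 2, x_{i+1} = (x_i − a_i)/2, with x_0 = x:
  x_0 = 37/13;  a_0 = 1;  x_1 = (x_0 − 1)/2 = 12/13
  x_1 = 12/13;  a_1 = 0;  x_2 = (x_1 − 0)/2 = 6/13
  x_2 = 6/13;  a_2 = 0;  x_3 = (x_2 − 0)/2 = 3/13
  x_3 = 3/13;  a_3 = 1;  x_4 = (x_3 − 1)/2 = -5/13
Digits: (1, 0, 0, 1).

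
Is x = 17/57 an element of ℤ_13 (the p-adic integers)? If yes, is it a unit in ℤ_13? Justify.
x ∈ ℤ_13^× (unit); v_13(x) = 0

ℤ_13 = {x ∈ ℚ_13 : v_13(x) ≥ 0} and ℤ_13^× = {x ∈ ℤ_13 : v_13(x) = 0}. Here v_13(17/57) = v_13(num) − v_13(den) = 0; compare against these criteria.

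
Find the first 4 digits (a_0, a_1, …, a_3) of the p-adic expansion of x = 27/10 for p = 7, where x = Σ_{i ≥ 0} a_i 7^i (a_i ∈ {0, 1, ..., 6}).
(a_0, …, a_3) = (2, 5, 0, 2)

v_7(27/10) = 0 (numerator and denominator both coprime to 7), so x ∈ ℤ_7^×. Compute digits iteratively via a_i = x_i mod 7, x_{i+1} = (x_i − a_i)/7, with x_0 = x:
  x_0 = 27/10;  a_0 = 2;  x_1 = (x_0 − 2)/7 = 1/10
  x_1 = 1/10;  a_1 = 5;  x_2 = (x_1 − 5)/7 = -7/10
  x_2 = -7/10;  a_2 = 0;  x_3 = (x_2 − 0)/7 = -1/10
  x_3 = -1/10;  a_3 = 2;  x_4 = (x_3 − 2)/7 = -3/10
Digits: (2, 5, 0, 2).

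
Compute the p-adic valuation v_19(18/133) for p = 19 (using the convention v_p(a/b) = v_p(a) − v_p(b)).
v_19(18/133) = -1

Factor powers of 19 from the numerator and denominator of the reduced fraction: 18 = 19^0 · 18 and 133 = 19^1 · 7. Apply v_p(a/b) = v_p(a) − v_p(b): v_19(18/133) = 0 − 1 = -1.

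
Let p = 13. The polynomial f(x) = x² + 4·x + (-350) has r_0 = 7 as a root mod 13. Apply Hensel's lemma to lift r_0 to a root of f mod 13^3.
r_2 = 501 (mod 2197)

Hensel: r_{i+1} = r_i − f(r_i)·(f′(r_i))^{-1} mod 13^{i+2}, f′(x) = 2x + 4. Iterate:
  r_0 = 7 (mod 13)
  r_1 = 163 (mod 169)
  r_2 = 501 (mod 2197)
Final: r = 501 satisfies f(r) ≡ 0 mod 13^3.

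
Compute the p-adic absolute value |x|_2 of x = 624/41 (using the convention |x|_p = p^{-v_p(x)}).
|624/41|_2 = 1/16

Step 1 — compute v_2(x) by factoring powers of 2 out of the numerator and denominator: v_2(624/41) = 4. Step 2 — apply |x|_p = p^{-v_p(x)} = 2^{-4} = 1/16.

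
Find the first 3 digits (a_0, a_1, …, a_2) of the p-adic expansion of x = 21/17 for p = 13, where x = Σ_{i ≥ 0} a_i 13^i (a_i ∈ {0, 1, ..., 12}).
(a_0, …, a_2) = (2, 3, 12)

v_13(21/17) = 0 (numerator and denominator both coprime to 13), so x ∈ ℤ_13^×. Compute digits iteratively via a_i = x_i mod 13, x_{i+1} = (x_i − a_i)/13, with x_0 = x:
  x_0 = 21/17;  a_0 = 2;  x_1 = (x_0 − 2)/13 = -1/17
  x_1 = -1/17;  a_1 = 3;  x_2 = (x_1 − 3)/13 = -4/17
  x_2 = -4/17;  a_2 = 12;  x_3 = (x_2 − 12)/13 = -16/17
Digits: (2, 3, 12).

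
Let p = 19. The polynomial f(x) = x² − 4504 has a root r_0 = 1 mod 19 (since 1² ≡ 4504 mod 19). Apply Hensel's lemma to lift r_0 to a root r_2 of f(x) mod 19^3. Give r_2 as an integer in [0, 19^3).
r_2 = 4599 (mod 6859)

Hensel's recurrence: r_{i+1} = r_i − f(r_i)·(f′(r_i))^{-1} mod 19^{i+2}, with f′(x) = 2x. Iterate:
  r_0 = 1 (mod 19)
  r_1 = 267 (mod 361)
  r_2 = 4599 (mod 6859)
Final: r_2 = 4599, and one checks f(r_2) ≡ 0 mod 19^3.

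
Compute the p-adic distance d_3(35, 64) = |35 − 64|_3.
d_3(35, 64) = 1

Step 1 — x − y = 35 − 64 = -29. Step 2 — v_3(-29) = 0 (factor: -29 = −(3^0 · 29); the sign does not affect v_p). Step 3 — |x − y|_3 = 3^{0} = 1.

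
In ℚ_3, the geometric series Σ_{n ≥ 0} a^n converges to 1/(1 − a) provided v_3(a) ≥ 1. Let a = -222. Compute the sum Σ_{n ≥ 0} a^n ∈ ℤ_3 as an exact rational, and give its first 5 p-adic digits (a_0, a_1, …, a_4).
Σ a^n = 1/(1 − a) = 1/223;  first 5 digits = (1, 1, 0, 0, 1)

v_3(a) = 1 ≥ 1, so the series converges in ℤ_3 to 1/(1 − a) = 1/(1 − (-222)) = 1/223. Expand this rational in ℤ_3: compute digits iteratively via d_i = x_i mod 3, x_{i+1} = (x_i − d_i)/3. The first 5 digits are (1, 1, 0, 0, 1).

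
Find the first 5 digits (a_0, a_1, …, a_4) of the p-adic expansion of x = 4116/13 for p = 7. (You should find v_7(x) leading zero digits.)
(a_0, …, a_4) = (0, 0, 0, 2, 2)

v_7(4116/13) = 3, so a_0 = ... = a_2 = 0. Factor out: x = 7^3 · u with u = 12/13 a unit in ℤ_7. Expand u iteratively via a_{v+i} = u_i mod 7, u_{i+1} = (u_i − a_{v+i})/7:
  u_0 = 12/13;  a_3 = 2;  u_1 = (u_0 − 2)/7 = -2/13
  u_1 = -2/13;  a_4 = 2;  u_2 = (u_1 − 2)/7 = -4/13
Digits: (0, 0, 0, 2, 2).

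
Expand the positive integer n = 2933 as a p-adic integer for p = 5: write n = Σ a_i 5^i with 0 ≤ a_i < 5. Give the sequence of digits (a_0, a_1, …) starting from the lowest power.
(a_0, a_1, …) = (3, 1, 2, 3, 4)

Repeated division by 5 gives the digits low-to-high: 2933 = 3 + 1·5^1 + 2·5^2 + 3·5^3 + 4·5^4. Digit sequence: (3, 1, 2, 3, 4).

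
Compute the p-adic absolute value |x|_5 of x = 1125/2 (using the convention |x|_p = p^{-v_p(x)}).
|1125/2|_5 = 1/125

Step 1 — compute v_5(x) by factoring powers of 5 out of the numerator and denominator: v_5(1125/2) = 3. Step 2 — apply |x|_p = p^{-v_p(x)} = 5^{-3} = 1/125.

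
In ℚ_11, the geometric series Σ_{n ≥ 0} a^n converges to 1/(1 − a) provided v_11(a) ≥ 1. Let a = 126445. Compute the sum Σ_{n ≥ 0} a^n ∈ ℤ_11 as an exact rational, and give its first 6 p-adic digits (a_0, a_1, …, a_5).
Σ a^n = 1/(1 − a) = -1/126444;  first 6 digits = (1, 0, 0, 7, 8, 0)

v_11(a) = 3 ≥ 1, so the series converges in ℤ_11 to 1/(1 − a) = 1/(1 − 126445) = -1/126444. Expand this rational in ℤ_11: compute digits iteratively via d_i = x_i mod 11, x_{i+1} = (x_i − d_i)/11. The first 6 digits are (1, 0, 0, 7, 8, 0).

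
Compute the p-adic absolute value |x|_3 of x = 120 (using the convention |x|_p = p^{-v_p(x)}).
|120|_3 = 1/3

Step 1 — compute v_3(x) by factoring powers of 3 out of the numerator and denominator: v_3(120) = 1. Step 2 — apply |x|_p = p^{-v_p(x)} = 3^{-1} = 1/3.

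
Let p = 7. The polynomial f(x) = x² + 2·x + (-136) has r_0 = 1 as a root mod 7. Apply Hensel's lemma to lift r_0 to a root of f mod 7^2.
r_1 = 22 (mod 49)

Hensel: r_{i+1} = r_i − f(r_i)·(f′(r_i))^{-1} mod 7^{i+2}, f′(x) = 2x + 2. Iterate:
  r_0 = 1 (mod 7)
  r_1 = 22 (mod 49)
Final: r = 22 satisfies f(r) ≡ 0 mod 7^2.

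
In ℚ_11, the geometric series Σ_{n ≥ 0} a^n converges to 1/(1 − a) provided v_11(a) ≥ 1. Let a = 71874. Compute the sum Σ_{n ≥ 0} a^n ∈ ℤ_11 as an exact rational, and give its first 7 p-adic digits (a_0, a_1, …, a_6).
Σ a^n = 1/(1 − a) = -1/71873;  first 7 digits = (1, 0, 0, 10, 4, 0, 1)

v_11(a) = 3 ≥ 1, so the series converges in ℤ_11 to 1/(1 − a) = 1/(1 − 71874) = -1/71873. Expand this rational in ℤ_11: compute digits iteratively via d_i = x_i mod 11, x_{i+1} = (x_i − d_i)/11. The first 7 digits are (1, 0, 0, 10, 4, 0, 1).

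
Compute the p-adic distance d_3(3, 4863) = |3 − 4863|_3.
d_3(3, 4863) = 1/243

Step 1 — x − y = 3 − 4863 = -4860. Step 2 — v_3(-4860) = 5 (factor: -4860 = −(3^5 · 20); the sign does not affect v_p). Step 3 — |x − y|_3 = 3^{-5} = 1/243.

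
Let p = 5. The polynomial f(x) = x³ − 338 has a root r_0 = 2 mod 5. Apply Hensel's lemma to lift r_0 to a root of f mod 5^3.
r_2 = 42 (mod 125)

Hensel: r_{i+1} = r_i − f(r_i)/f′(r_i) mod 5^{i+2}, where f′(x) = 3x². Iterate:
  r_0 = 2 (mod 5)
  r_1 = 17 (mod 25)
  r_2 = 42 (mod 125)
Final: r = 42 with f(r) ≡ 0 mod 5^3.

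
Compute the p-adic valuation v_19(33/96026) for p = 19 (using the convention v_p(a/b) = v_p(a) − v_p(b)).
v_19(33/96026) = -3

Factor powers of 19 from the numerator and denominator of the reduced fraction: 33 = 19^0 · 33 and 96026 = 19^3 · 14. Apply v_p(a/b) = v_p(a) − v_p(b): v_19(33/96026) = 0 − 3 = -3.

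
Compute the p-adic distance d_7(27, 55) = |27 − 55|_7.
d_7(27, 55) = 1/7

Step 1 — x − y = 27 − 55 = -28. Step 2 — v_7(-28) = 1 (factor: -28 = −(7^1 · 4); the sign does not affect v_p). Step 3 — |x − y|_7 = 7^{-1} = 1/7.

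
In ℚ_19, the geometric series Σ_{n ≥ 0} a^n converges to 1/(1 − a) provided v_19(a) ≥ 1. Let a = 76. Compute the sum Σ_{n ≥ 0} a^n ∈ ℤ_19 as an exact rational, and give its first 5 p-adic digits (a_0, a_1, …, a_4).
Σ a^n = 1/(1 − a) = -1/75;  first 5 digits = (1, 4, 16, 7, 12)

v_19(a) = 1 ≥ 1, so the series converges in ℤ_19 to 1/(1 − a) = 1/(1 − 76) = -1/75. Expand this rational in ℤ_19: compute digits iteratively via d_i = x_i mod 19, x_{i+1} = (x_i − d_i)/19. The first 5 digits are (1, 4, 16, 7, 12).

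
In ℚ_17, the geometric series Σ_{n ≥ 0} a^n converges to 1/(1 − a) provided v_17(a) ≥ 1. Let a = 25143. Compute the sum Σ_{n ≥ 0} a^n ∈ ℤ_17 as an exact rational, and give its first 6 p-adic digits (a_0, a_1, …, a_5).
Σ a^n = 1/(1 − a) = -1/25142;  first 6 digits = (1, 0, 2, 5, 4, 3)

v_17(a) = 2 ≥ 1, so the series converges in ℤ_17 to 1/(1 − a) = 1/(1 − 25143) = -1/25142. Expand this rational in ℤ_17: compute digits iteratively via d_i = x_i mod 17, x_{i+1} = (x_i − d_i)/17. The first 6 digits are (1, 0, 2, 5, 4, 3).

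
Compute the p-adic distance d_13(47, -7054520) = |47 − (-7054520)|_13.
d_13(47, -7054520) = 1/371293

Step 1 — x − y = 47 − (-7054520) = 7054567. Step 2 — v_13(7054567) = 5 (factor: 7054567 = (13^5 · 19); the sign does not affect v_p). Step 3 — |x − y|_13 = 13^{-5} = 1/371293.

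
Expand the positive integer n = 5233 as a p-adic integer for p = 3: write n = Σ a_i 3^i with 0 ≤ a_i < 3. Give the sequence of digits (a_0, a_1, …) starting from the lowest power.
(a_0, a_1, …) = (1, 1, 2, 1, 1, 0, 1, 2)

Repeated division by 3 gives the digits low-to-high: 5233 = 1 + 1·3^1 + 2·3^2 + 1·3^3 + 1·3^4 + 1·3^6 + 2·3^7. Digit sequence: (1, 1, 2, 1, 1, 0, 1, 2).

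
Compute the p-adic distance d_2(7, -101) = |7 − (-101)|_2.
d_2(7, -101) = 1/4

Step 1 — x − y = 7 − (-101) = 108. Step 2 — v_2(108) = 2 (factor: 108 = (2^2 · 27); the sign does not affect v_p). Step 3 — |x − y|_2 = 2^{-2} = 1/4.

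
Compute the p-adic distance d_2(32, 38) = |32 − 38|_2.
d_2(32, 38) = 1/2

Step 1 — x − y = 32 − 38 = -6. Step 2 — v_2(-6) = 1 (factor: -6 = −(2^1 · 3); the sign does not affect v_p). Step 3 — |x − y|_2 = 2^{-1} = 1/2.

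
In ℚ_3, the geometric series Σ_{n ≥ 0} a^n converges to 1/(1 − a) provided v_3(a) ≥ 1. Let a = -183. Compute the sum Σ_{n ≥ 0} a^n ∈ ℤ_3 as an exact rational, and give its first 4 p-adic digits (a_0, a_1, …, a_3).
Σ a^n = 1/(1 − a) = 1/184;  first 4 digits = (1, 2, 1, 2)

v_3(a) = 1 ≥ 1, so the series converges in ℤ_3 to 1/(1 − a) = 1/(1 − (-183)) = 1/184. Expand this rational in ℤ_3: compute digits iteratively via d_i = x_i mod 3, x_{i+1} = (x_i − d_i)/3. The first 4 digits are (1, 2, 1, 2).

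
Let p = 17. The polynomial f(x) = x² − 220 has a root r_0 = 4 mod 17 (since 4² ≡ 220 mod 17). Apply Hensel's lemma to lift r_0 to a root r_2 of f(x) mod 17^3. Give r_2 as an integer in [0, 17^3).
r_2 = 1330 (mod 4913)

Hensel's recurrence: r_{i+1} = r_i − f(r_i)·(f′(r_i))^{-1} mod 17^{i+2}, with f′(x) = 2x. Iterate:
  r_0 = 4 (mod 17)
  r_1 = 174 (mod 289)
  r_2 = 1330 (mod 4913)
Final: r_2 = 1330, and one checks f(r_2) ≡ 0 mod 17^3.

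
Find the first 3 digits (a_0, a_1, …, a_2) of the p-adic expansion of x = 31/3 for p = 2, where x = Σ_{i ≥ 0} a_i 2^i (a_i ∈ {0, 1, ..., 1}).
(a_0, …, a_2) = (1, 0, 1)

v_2(31/3) = 0 (numerator and denominator both coprime to 2), so x ∈ ℤ_2^×. Compute digits iteratively via a_i = x_i mod 2, x_{i+1} = (x_i − a_i)/2, with x_0 = x:
  x_0 = 31/3;  a_0 = 1;  x_1 = (x_0 − 1)/2 = 14/3
  x_1 = 14/3;  a_1 = 0;  x_2 = (x_1 − 0)/2 = 7/3
  x_2 = 7/3;  a_2 = 1;  x_3 = (x_2 − 1)/2 = 2/3
Digits: (1, 0, 1).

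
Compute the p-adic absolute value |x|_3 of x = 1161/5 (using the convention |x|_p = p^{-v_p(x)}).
|1161/5|_3 = 1/27

Step 1 — compute v_3(x) by factoring powers of 3 out of the numerator and denominator: v_3(1161/5) = 3. Step 2 — apply |x|_p = p^{-v_p(x)} = 3^{-3} = 1/27.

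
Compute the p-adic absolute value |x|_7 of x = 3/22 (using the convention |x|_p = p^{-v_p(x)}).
|3/22|_7 = 1

Step 1 — compute v_7(x) by factoring powers of 7 out of the numerator and denominator: v_7(3/22) = 0. Step 2 — apply |x|_p = p^{-v_p(x)} = 7^{0} = 1.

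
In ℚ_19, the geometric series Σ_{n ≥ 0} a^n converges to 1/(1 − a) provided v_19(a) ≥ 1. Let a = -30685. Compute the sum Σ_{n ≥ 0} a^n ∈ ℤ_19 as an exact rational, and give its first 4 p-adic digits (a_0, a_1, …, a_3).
Σ a^n = 1/(1 − a) = 1/30686;  first 4 digits = (1, 0, 10, 14)

v_19(a) = 2 ≥ 1, so the series converges in ℤ_19 to 1/(1 − a) = 1/(1 − (-30685)) = 1/30686. Expand this rational in ℤ_19: compute digits iteratively via d_i = x_i mod 19, x_{i+1} = (x_i − d_i)/19. The first 4 digits are (1, 0, 10, 14).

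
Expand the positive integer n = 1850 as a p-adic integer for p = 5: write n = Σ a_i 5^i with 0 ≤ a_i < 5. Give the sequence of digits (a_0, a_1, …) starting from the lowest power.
(a_0, a_1, …) = (0, 0, 4, 4, 2)

Repeated division by 5 gives the digits low-to-high: 1850 = 4·5^2 + 4·5^3 + 2·5^4. Digit sequence: (0, 0, 4, 4, 2).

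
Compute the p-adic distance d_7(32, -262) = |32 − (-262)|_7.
d_7(32, -262) = 1/49

Step 1 — x − y = 32 − (-262) = 294. Step 2 — v_7(294) = 2 (factor: 294 = (7^2 · 6); the sign does not affect v_p). Step 3 — |x − y|_7 = 7^{-2} = 1/49.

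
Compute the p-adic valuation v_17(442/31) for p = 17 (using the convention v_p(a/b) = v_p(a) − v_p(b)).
v_17(442/31) = 1

Factor powers of 17 from the numerator and denominator of the reduced fraction: 442 = 17^1 · 26 and 31 = 17^0 · 31. Apply v_p(a/b) = v_p(a) − v_p(b): v_17(442/31) = 1 − 0 = 1.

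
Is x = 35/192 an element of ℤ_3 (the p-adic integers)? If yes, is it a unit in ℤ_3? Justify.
x ∉ ℤ_3 (v_3(x) = -1 < 0)

ℤ_3 = {x ∈ ℚ_3 : v_3(x) ≥ 0} and ℤ_3^× = {x ∈ ℤ_3 : v_3(x) = 0}. Here v_3(35/192) = v_3(num) − v_3(den) = -1; compare against these criteria.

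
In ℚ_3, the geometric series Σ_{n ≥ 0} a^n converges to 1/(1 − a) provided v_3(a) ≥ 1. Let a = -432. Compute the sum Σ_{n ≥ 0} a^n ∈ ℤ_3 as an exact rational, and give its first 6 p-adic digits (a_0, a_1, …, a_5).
Σ a^n = 1/(1 − a) = 1/433;  first 6 digits = (1, 0, 0, 2, 0, 1)

v_3(a) = 3 ≥ 1, so the series converges in ℤ_3 to 1/(1 − a) = 1/(1 − (-432)) = 1/433. Expand this rational in ℤ_3: compute digits iteratively via d_i = x_i mod 3, x_{i+1} = (x_i − d_i)/3. The first 6 digits are (1, 0, 0, 2, 0, 1).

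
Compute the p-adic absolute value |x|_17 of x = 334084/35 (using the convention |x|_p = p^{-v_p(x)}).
|334084/35|_17 = 1/83521

Step 1 — compute v_17(x) by factoring powers of 17 out of the numerator and denominator: v_17(334084/35) = 4. Step 2 — apply |x|_p = p^{-v_p(x)} = 17^{-4} = 1/83521.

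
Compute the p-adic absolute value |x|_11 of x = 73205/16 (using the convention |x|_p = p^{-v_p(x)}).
|73205/16|_11 = 1/14641

Step 1 — compute v_11(x) by factoring powers of 11 out of the numerator and denominator: v_11(73205/16) = 4. Step 2 — apply |x|_p = p^{-v_p(x)} = 11^{-4} = 1/14641.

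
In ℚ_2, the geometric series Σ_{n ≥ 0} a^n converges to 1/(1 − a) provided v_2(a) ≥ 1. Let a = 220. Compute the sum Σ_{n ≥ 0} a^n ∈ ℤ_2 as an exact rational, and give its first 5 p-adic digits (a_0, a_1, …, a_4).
Σ a^n = 1/(1 − a) = -1/219;  first 5 digits = (1, 0, 1, 1, 0)

v_2(a) = 2 ≥ 1, so the series converges in ℤ_2 to 1/(1 − a) = 1/(1 − 220) = -1/219. Expand this rational in ℤ_2: compute digits iteratively via d_i = x_i mod 2, x_{i+1} = (x_i − d_i)/2. The first 5 digits are (1, 0, 1, 1, 0).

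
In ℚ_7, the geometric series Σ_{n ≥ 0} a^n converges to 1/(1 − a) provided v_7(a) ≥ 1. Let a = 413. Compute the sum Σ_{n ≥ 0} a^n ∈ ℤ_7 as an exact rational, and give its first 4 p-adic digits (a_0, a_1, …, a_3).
Σ a^n = 1/(1 − a) = -1/412;  first 4 digits = (1, 3, 3, 0)

v_7(a) = 1 ≥ 1, so the series converges in ℤ_7 to 1/(1 − a) = 1/(1 − 413) = -1/412. Expand this rational in ℤ_7: compute digits iteratively via d_i = x_i mod 7, x_{i+1} = (x_i − d_i)/7. The first 4 digits are (1, 3, 3, 0).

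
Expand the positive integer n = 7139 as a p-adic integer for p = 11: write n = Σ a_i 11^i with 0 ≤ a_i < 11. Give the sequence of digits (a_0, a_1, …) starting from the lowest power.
(a_0, a_1, …) = (0, 0, 4, 5)

Repeated division by 11 gives the digits low-to-high: 7139 = 4·11^2 + 5·11^3. Digit sequence: (0, 0, 4, 5).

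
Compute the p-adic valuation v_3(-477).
v_3(-477) = 2

v_3(n) is the largest exponent k such that 3^k divides n. Factor out: -477 = -3^2 · 53. (Sign doesn't affect v_p.) So v_3(-477) = 2.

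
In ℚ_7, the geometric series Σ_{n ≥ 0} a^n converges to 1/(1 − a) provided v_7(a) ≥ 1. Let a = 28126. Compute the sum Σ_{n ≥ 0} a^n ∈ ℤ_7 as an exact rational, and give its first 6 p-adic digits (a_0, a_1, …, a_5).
Σ a^n = 1/(1 − a) = -1/28125;  first 6 digits = (1, 0, 0, 5, 4, 1)

v_7(a) = 3 ≥ 1, so the series converges in ℤ_7 to 1/(1 − a) = 1/(1 − 28126) = -1/28125. Expand this rational in ℤ_7: compute digits iteratively via d_i = x_i mod 7, x_{i+1} = (x_i − d_i)/7. The first 6 digits are (1, 0, 0, 5, 4, 1).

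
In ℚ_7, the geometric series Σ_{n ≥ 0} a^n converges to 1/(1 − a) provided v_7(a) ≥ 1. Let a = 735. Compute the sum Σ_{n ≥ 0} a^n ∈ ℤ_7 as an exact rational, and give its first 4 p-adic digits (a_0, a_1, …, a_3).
Σ a^n = 1/(1 − a) = -1/734;  first 4 digits = (1, 0, 1, 2)

v_7(a) = 2 ≥ 1, so the series converges in ℤ_7 to 1/(1 − a) = 1/(1 − 735) = -1/734. Expand this rational in ℤ_7: compute digits iteratively via d_i = x_i mod 7, x_{i+1} = (x_i − d_i)/7. The first 4 digits are (1, 0, 1, 2).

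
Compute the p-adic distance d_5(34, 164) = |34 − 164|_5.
d_5(34, 164) = 1/5

Step 1 — x − y = 34 − 164 = -130. Step 2 — v_5(-130) = 1 (factor: -130 = −(5^1 · 26); the sign does not affect v_p). Step 3 — |x − y|_5 = 5^{-1} = 1/5.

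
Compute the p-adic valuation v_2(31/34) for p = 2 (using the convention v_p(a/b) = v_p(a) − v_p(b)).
v_2(31/34) = -1

Factor powers of 2 from the numerator and denominator of the reduced fraction: 31 = 2^0 · 31 and 34 = 2^1 · 17. Apply v_p(a/b) = v_p(a) − v_p(b): v_2(31/34) = 0 − 1 = -1.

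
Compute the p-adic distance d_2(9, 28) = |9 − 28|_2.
d_2(9, 28) = 1

Step 1 — x − y = 9 − 28 = -19. Step 2 — v_2(-19) = 0 (factor: -19 = −(2^0 · 19); the sign does not affect v_p). Step 3 — |x − y|_2 = 2^{0} = 1.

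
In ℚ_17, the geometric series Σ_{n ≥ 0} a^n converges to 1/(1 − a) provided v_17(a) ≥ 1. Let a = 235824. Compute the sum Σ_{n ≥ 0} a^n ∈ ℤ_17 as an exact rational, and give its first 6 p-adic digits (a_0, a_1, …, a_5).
Σ a^n = 1/(1 − a) = -1/235823;  first 6 digits = (1, 0, 0, 14, 2, 0)

v_17(a) = 3 ≥ 1, so the series converges in ℤ_17 to 1/(1 − a) = 1/(1 − 235824) = -1/235823. Expand this rational in ℤ_17: compute digits iteratively via d_i = x_i mod 17, x_{i+1} = (x_i − d_i)/17. The first 6 digits are (1, 0, 0, 14, 2, 0).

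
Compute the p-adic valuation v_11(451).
v_11(451) = 1

v_11(n) is the largest exponent k such that 11^k divides n. Factor out: 451 = 11^1 · 41. (Sign doesn't affect v_p.) So v_11(451) = 1.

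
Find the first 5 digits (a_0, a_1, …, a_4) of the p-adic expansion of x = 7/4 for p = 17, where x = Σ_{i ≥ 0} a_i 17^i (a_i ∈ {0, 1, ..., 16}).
(a_0, …, a_4) = (6, 4, 4, 4, 4)

v_17(7/4) = 0 (numerator and denominator both coprime to 17), so x ∈ ℤ_17^×. Compute digits iteratively via a_i = x_i mod 17, x_{i+1} = (x_i − a_i)/17, with x_0 = x:
  x_0 = 7/4;  a_0 = 6;  x_1 = (x_0 − 6)/17 = -1/4
  x_1 = -1/4;  a_1 = 4;  x_2 = (x_1 − 4)/17 = -1/4
  x_2 = -1/4;  a_2 = 4;  x_3 = (x_2 − 4)/17 = -1/4
  x_3 = -1/4;  a_3 = 4;  x_4 = (x_3 − 4)/17 = -1/4
  x_4 = -1/4;  a_4 = 4;  x_5 = (x_4 − 4)/17 = -1/4
Digits: (6, 4, 4, 4, 4).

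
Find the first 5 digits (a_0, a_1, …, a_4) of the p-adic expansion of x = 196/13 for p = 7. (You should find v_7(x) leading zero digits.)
(a_0, …, a_4) = (0, 0, 3, 5, 3)

v_7(196/13) = 2, so a_0 = ... = a_1 = 0. Factor out: x = 7^2 · u with u = 4/13 a unit in ℤ_7. Expand u iteratively via a_{v+i} = u_i mod 7, u_{i+1} = (u_i − a_{v+i})/7:
  u_0 = 4/13;  a_2 = 3;  u_1 = (u_0 − 3)/7 = -5/13
  u_1 = -5/13;  a_3 = 5;  u_2 = (u_1 − 5)/7 = -10/13
  u_2 = -10/13;  a_4 = 3;  u_3 = (u_2 − 3)/7 = -7/13
Digits: (0, 0, 3, 5, 3).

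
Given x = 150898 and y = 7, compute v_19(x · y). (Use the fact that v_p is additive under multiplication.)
v_19(1056286) = 3

v_p(x) = 3 (factor: 150898 = 19^3 · 22); v_p(y) = 0 (factor: 7 = 19^0 · 7). Additivity: v_p(xy) = v_p(x) + v_p(y) = 3 + 0 = 3. (Direct check: xy = 1056286 = 19^3 · (154).)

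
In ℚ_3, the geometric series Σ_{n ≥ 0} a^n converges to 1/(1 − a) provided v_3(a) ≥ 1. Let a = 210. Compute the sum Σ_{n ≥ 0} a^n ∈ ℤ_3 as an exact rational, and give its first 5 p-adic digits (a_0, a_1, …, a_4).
Σ a^n = 1/(1 − a) = -1/209;  first 5 digits = (1, 1, 0, 1, 2)

v_3(a) = 1 ≥ 1, so the series converges in ℤ_3 to 1/(1 − a) = 1/(1 − 210) = -1/209. Expand this rational in ℤ_3: compute digits iteratively via d_i = x_i mod 3, x_{i+1} = (x_i − d_i)/3. The first 5 digits are (1, 1, 0, 1, 2).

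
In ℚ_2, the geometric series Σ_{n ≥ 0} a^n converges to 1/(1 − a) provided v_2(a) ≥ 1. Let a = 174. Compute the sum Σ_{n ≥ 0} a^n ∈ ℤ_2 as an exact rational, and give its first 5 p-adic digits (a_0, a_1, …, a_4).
Σ a^n = 1/(1 − a) = -1/173;  first 5 digits = (1, 1, 0, 1, 1)

v_2(a) = 1 ≥ 1, so the series converges in ℤ_2 to 1/(1 − a) = 1/(1 − 174) = -1/173. Expand this rational in ℤ_2: compute digits iteratively via d_i = x_i mod 2, x_{i+1} = (x_i − d_i)/2. The first 5 digits are (1, 1, 0, 1, 1).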